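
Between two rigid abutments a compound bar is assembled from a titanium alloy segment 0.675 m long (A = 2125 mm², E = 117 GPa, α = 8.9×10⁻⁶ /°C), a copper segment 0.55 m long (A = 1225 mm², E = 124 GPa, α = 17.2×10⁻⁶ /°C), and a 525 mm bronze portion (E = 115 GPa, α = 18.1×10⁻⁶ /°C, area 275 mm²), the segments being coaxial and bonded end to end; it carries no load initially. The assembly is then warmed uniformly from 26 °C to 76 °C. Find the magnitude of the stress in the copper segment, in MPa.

σ ≈ 44.4 MPa (compressive)

With the walls removed the bar would change length by δ_free = Σ αᵢΔT Lᵢ = 8.9×10⁻⁶×50×675 + 17.2×10⁻⁶×50×550 + 18.1×10⁻⁶×50×525 = 1.248 mm.
The walls prevent any net length change, so an axial force P (same in every segment) develops. Compatibility: P · Σ Lᵢ/(AᵢEᵢ) = δ_free.
The series flexibility is Σ Lᵢ/(AᵢEᵢ) = 675/(2125×117×10³) + 550/(1225×124×10³) + 525/(275×115×10³) = 2.294×10⁻⁵ mm/N.
Hence P = δ_free / Σ(L/AE) = 1.248/2.294×10⁻⁵ = 54.43 kN (compressive).
σ_{copper} = P / A = 54430 / 1225 = 44.43 MPa.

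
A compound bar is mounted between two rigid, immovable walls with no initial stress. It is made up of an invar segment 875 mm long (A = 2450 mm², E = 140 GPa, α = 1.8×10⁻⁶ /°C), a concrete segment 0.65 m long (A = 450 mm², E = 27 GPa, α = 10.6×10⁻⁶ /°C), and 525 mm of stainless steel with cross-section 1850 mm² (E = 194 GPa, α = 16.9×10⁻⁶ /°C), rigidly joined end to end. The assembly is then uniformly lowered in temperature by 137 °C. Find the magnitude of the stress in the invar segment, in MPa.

σ ≈ 16.9 MPa (tensile)

Free thermal contraction of the whole bar: Σ αᵢΔT Lᵢ = 1.8×10⁻⁶×137×875 + 10.6×10⁻⁶×137×650 + 16.9×10⁻⁶×137×525 = 2.375 mm.
Since the ends are fixed, an axial force P builds up, equal in every segment, with P · Σ Lᵢ/(AᵢEᵢ) = δ_free.
The series flexibility is Σ Lᵢ/(AᵢEᵢ) = 875/(2450×140×10³) + 650/(450×27×10³) + 525/(1850×194×10³) = 5.751×10⁻⁵ mm/N.
P = 2.375 / 5.751×10⁻⁵ = 41300 N = 41.3 kN, tensile.
σ_{invar} = P / A = 41300 / 2450 = 16.86 MPa.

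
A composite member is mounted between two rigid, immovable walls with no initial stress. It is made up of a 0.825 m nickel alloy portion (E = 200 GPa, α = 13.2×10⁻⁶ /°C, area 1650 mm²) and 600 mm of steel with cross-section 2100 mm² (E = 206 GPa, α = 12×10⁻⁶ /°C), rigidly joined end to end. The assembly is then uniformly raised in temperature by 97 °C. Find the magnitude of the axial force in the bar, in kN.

If the supports were absent, the total length change would be Σ αᵢΔT Lᵢ = 13.2×10⁻⁶×97×825 + 12×10⁻⁶×97×600 = 1.755 mm.
The walls prevent any net length change, so an axial force P (same in every segment) develops. Compatibility: P · Σ Lᵢ/(AᵢEᵢ) = δ_free.
The series flexibility is Σ Lᵢ/(AᵢEᵢ) = 825/(1650×200×10³) + 600/(2100×206×10³) = 3.887×10⁻⁶ mm/N.
Hence P = δ_free / Σ(L/AE) = 1.755/3.887×10⁻⁶ = 451.4 kN (compressive).

P ≈ 451 kN (compressive)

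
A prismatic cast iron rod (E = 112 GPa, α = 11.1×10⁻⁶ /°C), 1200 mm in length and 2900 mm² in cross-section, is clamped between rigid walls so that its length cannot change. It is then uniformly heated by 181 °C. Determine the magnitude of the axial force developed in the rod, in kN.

P ≈ 653 kN (compressive)

The ends cannot move, so σ = EαΔT = 112×10³ × 11.1×10⁻⁶ × 181 = 225 MPa.
P = AEαΔT = 2900 × 112×10³ × 11.1×10⁻⁶ × 181 = 652.6 kN (compressive).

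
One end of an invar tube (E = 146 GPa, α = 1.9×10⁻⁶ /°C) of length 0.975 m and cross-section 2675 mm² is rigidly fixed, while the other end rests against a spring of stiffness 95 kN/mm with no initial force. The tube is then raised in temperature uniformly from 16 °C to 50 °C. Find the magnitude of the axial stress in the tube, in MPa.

The unrestrained thermal change is αΔT L = 1.9×10⁻⁶ × 34 × 975 = 0.06298 mm.
Let P be the compressive force at the spring. The tube shortens elastically by PL/(AE) and the spring compresses by P/k; together these equal δ_free.
P [ L/(AE) + 1/k ] = δ_free → P [ 975/(2675×146×10³) + 1/(95×10³) ] = 0.06298.
P = 0.06298 / 1.302×10⁻⁵ = 4837 N.
σ = P/A = 4837/2675 = 1.808 MPa.

σ ≈ 1.81 MPa (compressive)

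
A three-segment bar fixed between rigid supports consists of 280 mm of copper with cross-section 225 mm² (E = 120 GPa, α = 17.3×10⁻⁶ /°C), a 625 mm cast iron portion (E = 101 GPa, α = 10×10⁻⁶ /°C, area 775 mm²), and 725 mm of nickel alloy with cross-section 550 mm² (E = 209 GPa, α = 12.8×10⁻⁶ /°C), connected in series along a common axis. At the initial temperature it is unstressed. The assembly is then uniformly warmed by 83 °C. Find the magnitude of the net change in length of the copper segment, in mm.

|ΔL| ≈ 0.309 mm

If the supports were absent, the total length change would be Σ αᵢΔT Lᵢ = 17.3×10⁻⁶×83×280 + 10×10⁻⁶×83×625 + 12.8×10⁻⁶×83×725 = 1.691 mm.
Since the ends are fixed, an axial force P builds up, equal in every segment, with P · Σ Lᵢ/(AᵢEᵢ) = δ_free.
The series flexibility is Σ Lᵢ/(AᵢEᵢ) = 280/(225×120×10³) + 625/(775×101×10³) + 725/(550×209×10³) = 2.466×10⁻⁵ mm/N.
Hence P = δ_free / Σ(L/AE) = 1.691/2.466×10⁻⁵ = 68.57 kN (compressive).
For the copper segment, free thermal change = 17.3×10⁻⁶×83×280 = 0.4021 mm and elastic change from P = 68570×280/(225×120×10³) = 0.7111 mm; these oppose, so the net change is 0.309 mm (segment shortens).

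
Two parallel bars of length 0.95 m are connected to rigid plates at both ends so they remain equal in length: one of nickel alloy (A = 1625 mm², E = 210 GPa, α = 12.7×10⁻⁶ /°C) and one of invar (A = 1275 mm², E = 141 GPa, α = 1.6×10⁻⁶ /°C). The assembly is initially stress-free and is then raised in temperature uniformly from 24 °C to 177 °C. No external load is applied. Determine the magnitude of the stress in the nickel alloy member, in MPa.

Equilibrium of a rigid end plate with no external load gives equal and opposite internal forces ±P in the two members. Since α_{nickel alloy} > α_{invar}, heating drives the nickel alloy into compression and the invar into tension.
Equating the net (thermal + elastic) strains gives |α₁ − α₂|·ΔT = P·[1/(A₁E₁) + 1/(A₂E₂)].
|α₁ − α₂|·ΔT = 11.1×10⁻⁶ × 153 = 0.001698.
1/(A₁E₁) + 1/(A₂E₂) = 1/(1625×210×10³) + 1/(1275×141×10³) = 8.493×10⁻⁹ N⁻¹.
So P = 0.001698 / 8.493×10⁻⁹ = 200 kN.
σ_{nickel alloy} = P/A₁ = 200000/1625 = 123.1 MPa, compressive.

σ ≈ 123 MPa (compressive)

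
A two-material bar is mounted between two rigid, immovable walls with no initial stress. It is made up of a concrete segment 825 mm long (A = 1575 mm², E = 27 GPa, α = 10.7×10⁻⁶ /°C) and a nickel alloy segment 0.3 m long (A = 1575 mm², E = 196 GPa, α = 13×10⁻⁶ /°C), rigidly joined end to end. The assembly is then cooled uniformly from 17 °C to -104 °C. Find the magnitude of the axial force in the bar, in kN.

P ≈ 75.6 kN (tensile)

If the supports were absent, the total length change would be Σ αᵢΔT Lᵢ = 10.7×10⁻⁶×121×825 + 13×10⁻⁶×121×300 = 1.54 mm.
The walls prevent any net length change, so an axial force P (same in every segment) develops. Compatibility: P · Σ Lᵢ/(AᵢEᵢ) = δ_free.
The series flexibility is Σ Lᵢ/(AᵢEᵢ) = 825/(1575×27×10³) + 300/(1575×196×10³) = 2.037×10⁻⁵ mm/N.
Hence P = δ_free / Σ(L/AE) = 1.54/2.037×10⁻⁵ = 75.59 kN (tensile).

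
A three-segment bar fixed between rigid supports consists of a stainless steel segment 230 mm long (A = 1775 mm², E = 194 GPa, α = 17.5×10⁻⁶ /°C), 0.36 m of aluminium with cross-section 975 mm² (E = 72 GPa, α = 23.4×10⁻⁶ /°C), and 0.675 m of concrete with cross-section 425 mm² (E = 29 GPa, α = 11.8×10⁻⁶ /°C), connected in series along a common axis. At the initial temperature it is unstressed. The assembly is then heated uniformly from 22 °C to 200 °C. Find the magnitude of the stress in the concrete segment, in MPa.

σ ≈ 141 MPa (compressive)

With the walls removed the bar would change length by δ_free = Σ αᵢΔT Lᵢ = 17.5×10⁻⁶×178×230 + 23.4×10⁻⁶×178×360 + 11.8×10⁻⁶×178×675 = 3.634 mm.
The walls prevent any net length change, so an axial force P (same in every segment) develops. Compatibility: P · Σ Lᵢ/(AᵢEᵢ) = δ_free.
The series flexibility is Σ Lᵢ/(AᵢEᵢ) = 230/(1775×194×10³) + 360/(975×72×10³) + 675/(425×29×10³) = 6.056×10⁻⁵ mm/N.
So P = 3.634 / 6.056×10⁻⁵ = 60 kN, compressive.
σ_{concrete} = P / A = 60000 / 425 = 141.2 MPa.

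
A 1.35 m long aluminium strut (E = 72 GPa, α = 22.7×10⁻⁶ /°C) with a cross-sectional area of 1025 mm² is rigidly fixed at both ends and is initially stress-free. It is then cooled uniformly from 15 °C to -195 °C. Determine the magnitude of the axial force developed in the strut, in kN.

Full restraint means ε = 0, so the stress is σ = EαΔT = 72×10³ × 22.7×10⁻⁶ × 210 = 343.2 MPa.
Axial force P = σA = 343.2 × 1025 = 351800 N = 351.8 kN, tensile.

P ≈ 352 kN (tensile)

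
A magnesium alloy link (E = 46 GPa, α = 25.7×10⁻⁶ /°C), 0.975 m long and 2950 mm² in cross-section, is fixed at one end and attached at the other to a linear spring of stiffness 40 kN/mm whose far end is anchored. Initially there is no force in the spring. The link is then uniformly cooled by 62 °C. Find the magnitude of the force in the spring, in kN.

P ≈ 48.3 kN

The unrestrained thermal change is αΔT L = 25.7×10⁻⁶ × 62 × 975 = 1.554 mm.
With a force P in the spring, the elastic change of the link is PL/(AE) and that of the spring is P/k; compatibility requires their sum to equal δ_free.
P [ L/(AE) + 1/k ] = δ_free → P [ 975/(2950×46×10³) + 1/(40×10³) ] = 1.554.
P = 1.554 / 3.218×10⁻⁵ = 48270 N.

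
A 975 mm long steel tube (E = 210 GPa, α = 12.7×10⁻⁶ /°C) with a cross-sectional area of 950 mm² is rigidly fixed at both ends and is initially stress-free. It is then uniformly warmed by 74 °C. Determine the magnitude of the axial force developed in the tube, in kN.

The ends cannot move, so σ = EαΔT = 210×10³ × 12.7×10⁻⁶ × 74 = 197.4 MPa.
Then P = σA = 197.4 × 950 mm² = 187.5 kN, compressive.

P ≈ 187 kN (compressive)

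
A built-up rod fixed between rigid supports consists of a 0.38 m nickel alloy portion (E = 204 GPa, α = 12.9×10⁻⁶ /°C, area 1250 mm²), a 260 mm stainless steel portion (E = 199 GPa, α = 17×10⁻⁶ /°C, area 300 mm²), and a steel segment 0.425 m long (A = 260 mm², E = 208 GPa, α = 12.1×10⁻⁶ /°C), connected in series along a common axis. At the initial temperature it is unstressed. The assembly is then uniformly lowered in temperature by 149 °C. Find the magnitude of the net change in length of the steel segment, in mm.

|ΔL| ≈ 0.47 mm

If the supports were absent, the total length change would be Σ αᵢΔT Lᵢ = 12.9×10⁻⁶×149×380 + 17×10⁻⁶×149×260 + 12.1×10⁻⁶×149×425 = 2.155 mm.
The walls prevent any net length change, so an axial force P (same in every segment) develops. Compatibility: P · Σ Lᵢ/(AᵢEᵢ) = δ_free.
Σ Lᵢ/(AᵢEᵢ) = 380/(1250×204×10³) + 260/(300×199×10³) + 425/(260×208×10³) = 1.37×10⁻⁵ mm/N.
So P = 2.155 / 1.37×10⁻⁵ = 157.3 kN, tensile.
For the steel segment, free thermal change = 12.1×10⁻⁶×149×425 = 0.7662 mm and elastic change from P = 157300×425/(260×208×10³) = 1.236 mm; these oppose, so the net change is 0.47 mm (segment lengthens).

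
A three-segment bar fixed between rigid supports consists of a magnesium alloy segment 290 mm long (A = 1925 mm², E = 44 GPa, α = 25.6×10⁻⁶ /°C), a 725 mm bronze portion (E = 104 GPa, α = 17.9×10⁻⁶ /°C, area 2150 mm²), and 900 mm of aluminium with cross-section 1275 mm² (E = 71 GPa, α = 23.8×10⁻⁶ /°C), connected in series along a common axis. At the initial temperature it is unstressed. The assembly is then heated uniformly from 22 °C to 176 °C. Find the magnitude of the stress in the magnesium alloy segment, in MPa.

With the walls removed the bar would change length by δ_free = Σ αᵢΔT Lᵢ = 25.6×10⁻⁶×154×290 + 17.9×10⁻⁶×154×725 + 23.8×10⁻⁶×154×900 = 6.441 mm.
The walls prevent any net length change, so an axial force P (same in every segment) develops. Compatibility: P · Σ Lᵢ/(AᵢEᵢ) = δ_free.
Σ Lᵢ/(AᵢEᵢ) = 290/(1925×44×10³) + 725/(2150×104×10³) + 900/(1275×71×10³) = 1.661×10⁻⁵ mm/N.
Hence P = δ_free / Σ(L/AE) = 6.441/1.661×10⁻⁵ = 387.8 kN (compressive).
σ_{magnesium alloy} = P / A = 387800 / 1925 = 201.4 MPa.

σ ≈ 201 MPa (compressive)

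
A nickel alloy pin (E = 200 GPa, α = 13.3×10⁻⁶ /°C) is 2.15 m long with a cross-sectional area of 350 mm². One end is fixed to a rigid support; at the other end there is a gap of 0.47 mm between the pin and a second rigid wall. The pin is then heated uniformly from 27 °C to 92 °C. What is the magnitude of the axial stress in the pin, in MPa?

σ ≈ 129 MPa (compressive)

Free thermal elongation = αΔT L = 13.3×10⁻⁶ × 65 × 2150 = 1.859 mm.
The gap closes (δ_free > 0.47 mm) and the wall then resists a further 1.859 − 0.47 = 1.389 mm of expansion.
That suppressed elongation corresponds to σ = E·Δ/L = 200×10³ × 1.389/2150 = 129.2 MPa.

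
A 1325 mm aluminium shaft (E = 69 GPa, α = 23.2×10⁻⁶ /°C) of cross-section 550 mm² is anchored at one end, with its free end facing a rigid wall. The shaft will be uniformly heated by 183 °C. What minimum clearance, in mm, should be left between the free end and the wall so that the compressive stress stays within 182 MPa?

g ≈ 2.13 mm

Free expansion if unrestrained: δ_free = αΔT L = 23.2×10⁻⁶ × 183 × 1325 = 5.625 mm.
At the allowable stress the elastic shortening the wall may impose is σL/E = 182 × 1325 / (69×10³) = 3.495 mm.
The gap must absorb the remainder: g_min = 5.625 − 3.495 = 2.13 mm.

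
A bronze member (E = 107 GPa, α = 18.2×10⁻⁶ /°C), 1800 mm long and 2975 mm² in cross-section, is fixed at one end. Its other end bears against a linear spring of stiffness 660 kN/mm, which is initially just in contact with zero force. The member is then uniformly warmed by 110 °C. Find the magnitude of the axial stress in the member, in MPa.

The unrestrained thermal change is αΔT L = 18.2×10⁻⁶ × 110 × 1800 = 3.604 mm.
Let P be the compressive force at the spring. The member shortens elastically by PL/(AE) and the spring compresses by P/k; together these equal δ_free.
So P = δ_free / [L/(AE) + 1/k] = 3.604 / [ 1800/(2975×107×10³) + 1/(660×10³) ].
P = 3.604 / 7.17×10⁻⁶ = 502600 N.
σ = P/A = 502600/2975 = 168.9 MPa.

σ ≈ 169 MPa (compressive)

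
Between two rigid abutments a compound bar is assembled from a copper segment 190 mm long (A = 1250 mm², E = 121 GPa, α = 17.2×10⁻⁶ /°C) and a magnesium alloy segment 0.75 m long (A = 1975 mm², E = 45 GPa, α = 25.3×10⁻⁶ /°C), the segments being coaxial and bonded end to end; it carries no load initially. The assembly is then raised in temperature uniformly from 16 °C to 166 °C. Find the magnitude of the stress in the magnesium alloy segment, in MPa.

σ ≈ 174 MPa (compressive)

With the walls removed the bar would change length by δ_free = Σ αᵢΔT Lᵢ = 17.2×10⁻⁶×150×190 + 25.3×10⁻⁶×150×750 = 3.336 mm.
Since the ends are fixed, an axial force P builds up, equal in every segment, with P · Σ Lᵢ/(AᵢEᵢ) = δ_free.
The series flexibility is Σ Lᵢ/(AᵢEᵢ) = 190/(1250×121×10³) + 750/(1975×45×10³) = 9.695×10⁻⁶ mm/N.
So P = 3.336 / 9.695×10⁻⁶ = 344.1 kN, compressive.
σ_{magnesium alloy} = P / A = 344100 / 1975 = 174.2 MPa.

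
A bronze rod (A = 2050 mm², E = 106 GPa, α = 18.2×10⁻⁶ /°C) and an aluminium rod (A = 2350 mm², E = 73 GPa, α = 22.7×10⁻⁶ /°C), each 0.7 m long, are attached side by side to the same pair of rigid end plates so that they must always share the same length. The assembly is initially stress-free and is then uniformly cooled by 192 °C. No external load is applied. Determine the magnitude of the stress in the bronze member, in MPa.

σ ≈ 40.4 MPa (compressive)

Both members must finish at the same length. With the larger α, the aluminium tends to over-contract; the plates restrain it, putting the aluminium in tension and the bronze in compression. With no external load the two internal forces are equal and opposite, magnitude P.
Compatibility of the two members (thermal + elastic change equal): (α₁ − α₂)ΔT = P·[1/(A₁E₁) + 1/(A₂E₂)].
|α₁ − α₂|·ΔT = 4.5×10⁻⁶ × 192 = 0.000864.
1/(A₁E₁) + 1/(A₂E₂) = 1/(2050×106×10³) + 1/(2350×73×10³) = 1.043×10⁻⁸ N⁻¹.
So P = 0.000864 / 1.043×10⁻⁸ = 82.83 kN.
σ_{bronze} = P/A₁ = 82830/2050 = 40.4 MPa, compressive.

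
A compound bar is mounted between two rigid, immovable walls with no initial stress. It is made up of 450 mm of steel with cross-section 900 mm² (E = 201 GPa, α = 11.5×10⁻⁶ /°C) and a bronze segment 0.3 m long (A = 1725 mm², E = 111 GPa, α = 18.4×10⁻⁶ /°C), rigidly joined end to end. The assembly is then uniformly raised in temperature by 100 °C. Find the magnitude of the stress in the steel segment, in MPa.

Free thermal expansion of the whole bar: Σ αᵢΔT Lᵢ = 11.5×10⁻⁶×100×450 + 18.4×10⁻⁶×100×300 = 1.069 mm.
The walls prevent any net length change, so an axial force P (same in every segment) develops. Compatibility: P · Σ Lᵢ/(AᵢEᵢ) = δ_free.
Σ Lᵢ/(AᵢEᵢ) = 450/(900×201×10³) + 300/(1725×111×10³) = 4.054×10⁻⁶ mm/N.
So P = 1.069 / 4.054×10⁻⁶ = 263.8 kN, compressive.
σ_{steel} = P / A = 263800 / 900 = 293.1 MPa.

σ ≈ 293 MPa (compressive)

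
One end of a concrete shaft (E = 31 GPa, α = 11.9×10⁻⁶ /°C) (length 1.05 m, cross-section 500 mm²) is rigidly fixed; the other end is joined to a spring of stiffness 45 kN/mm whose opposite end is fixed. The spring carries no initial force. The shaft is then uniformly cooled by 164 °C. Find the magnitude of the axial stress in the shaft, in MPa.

If the spring were absent the shaft would shorten by αΔT L = 11.9×10⁻⁶ × 164 × 1050 = 2.049 mm.
Let P be the tensile force in the spring. The shaft extends elastically by PL/(AE) and the spring stretches by P/k; together these equal δ_free.
P [ L/(AE) + 1/k ] = δ_free → P [ 1050/(500×31×10³) + 1/(45×10³) ] = 2.049.
P = 2.049 / 8.996×10⁻⁵ = 22780 N.
σ = P/A = 22780/500 = 45.56 MPa.

σ ≈ 45.6 MPa (tensile)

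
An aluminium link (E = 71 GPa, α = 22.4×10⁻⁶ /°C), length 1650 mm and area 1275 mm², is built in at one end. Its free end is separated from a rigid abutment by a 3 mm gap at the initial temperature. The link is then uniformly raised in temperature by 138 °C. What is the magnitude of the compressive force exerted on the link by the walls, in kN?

If the wall were absent the link would grow by αΔT L = 22.4×10⁻⁶ × 138 × 1650 = 5.1 mm.
After closing the 3 mm clearance, 5.1 − 3 = 2.1 mm of expansion remains to be suppressed by the wall.
That suppressed elongation corresponds to σ = E·Δ/L = 71×10³ × 2.1/1650 = 90.38 MPa.
Force on the wall = σA = 90.38 × 1275 mm² = 115.2 kN.

P ≈ 115 kN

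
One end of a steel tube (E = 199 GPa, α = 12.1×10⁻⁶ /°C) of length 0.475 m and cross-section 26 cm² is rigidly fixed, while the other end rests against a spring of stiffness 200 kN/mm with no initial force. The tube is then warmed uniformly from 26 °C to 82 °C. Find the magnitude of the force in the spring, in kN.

If the spring were absent the tube would lengthen by αΔT L = 12.1×10⁻⁶ × 56 × 475 = 0.3219 mm.
With a force P in the spring, the elastic change of the tube is PL/(AE) and that of the spring is P/k; compatibility requires their sum to equal δ_free.
P [ L/(AE) + 1/k ] = δ_free → P [ 475/(2600×199×10³) + 1/(200×10³) ] = 0.3219.
P = 0.3219 / 5.918×10⁻⁶ = 54390 N.

P ≈ 54.4 kN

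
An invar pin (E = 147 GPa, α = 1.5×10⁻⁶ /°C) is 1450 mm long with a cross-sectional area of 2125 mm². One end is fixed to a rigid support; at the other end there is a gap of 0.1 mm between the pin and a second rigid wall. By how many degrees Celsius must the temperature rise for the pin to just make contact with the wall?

The gap closes when αΔT L = 0.1 mm, since the pin is still unstressed at that instant.
So ΔT = g/(αL) = 0.1/(1.5×10⁻⁶ × 1450) = 45.98 °C.

ΔT ≈ 46 °C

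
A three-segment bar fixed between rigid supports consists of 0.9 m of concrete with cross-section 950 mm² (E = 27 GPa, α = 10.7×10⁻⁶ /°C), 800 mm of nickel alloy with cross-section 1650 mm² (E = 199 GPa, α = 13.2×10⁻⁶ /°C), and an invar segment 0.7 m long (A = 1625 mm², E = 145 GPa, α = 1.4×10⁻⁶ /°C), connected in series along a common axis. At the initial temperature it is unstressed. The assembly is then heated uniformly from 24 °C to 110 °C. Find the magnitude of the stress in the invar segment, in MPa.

σ ≈ 27.7 MPa (compressive)

Free thermal expansion of the whole bar: Σ αᵢΔT Lᵢ = 10.7×10⁻⁶×86×900 + 13.2×10⁻⁶×86×800 + 1.4×10⁻⁶×86×700 = 1.821 mm.
The walls prevent any net length change, so an axial force P (same in every segment) develops. Compatibility: P · Σ Lᵢ/(AᵢEᵢ) = δ_free.
Σ Lᵢ/(AᵢEᵢ) = 900/(950×27×10³) + 800/(1650×199×10³) + 700/(1625×145×10³) = 4.049×10⁻⁵ mm/N.
Hence P = δ_free / Σ(L/AE) = 1.821/4.049×10⁻⁵ = 44.96 kN (compressive).
σ_{invar} = P / A = 44960 / 1625 = 27.67 MPa.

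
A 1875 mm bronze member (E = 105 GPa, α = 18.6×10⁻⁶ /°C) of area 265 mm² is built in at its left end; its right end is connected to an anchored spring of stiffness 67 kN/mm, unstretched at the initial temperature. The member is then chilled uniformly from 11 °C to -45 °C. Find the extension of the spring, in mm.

Free thermal contraction: δ_free = αΔT L = 18.6×10⁻⁶ × 56 × 1875 = 1.953 mm.
With a force P in the spring, the elastic change of the member is PL/(AE) and that of the spring is P/k; compatibility requires their sum to equal δ_free.
So P = δ_free / [L/(AE) + 1/k] = 1.953 / [ 1875/(265×105×10³) + 1/(67×10³) ].
P = 1.953 / 8.231×10⁻⁵ = 23730 N.
Spring extension = P/k = 23730/(67×10³) = 0.3541 mm.

δ ≈ 0.354 mm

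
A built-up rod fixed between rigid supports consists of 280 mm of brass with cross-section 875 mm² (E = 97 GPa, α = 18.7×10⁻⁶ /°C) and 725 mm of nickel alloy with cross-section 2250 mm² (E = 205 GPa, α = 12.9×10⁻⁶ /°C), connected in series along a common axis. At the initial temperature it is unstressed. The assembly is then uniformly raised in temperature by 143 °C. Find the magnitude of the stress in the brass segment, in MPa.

σ ≈ 489 MPa (compressive)

If the supports were absent, the total length change would be Σ αᵢΔT Lᵢ = 18.7×10⁻⁶×143×280 + 12.9×10⁻⁶×143×725 = 2.086 mm.
The walls prevent any net length change, so an axial force P (same in every segment) develops. Compatibility: P · Σ Lᵢ/(AᵢEᵢ) = δ_free.
Σ Lᵢ/(AᵢEᵢ) = 280/(875×97×10³) + 725/(2250×205×10³) = 4.871×10⁻⁶ mm/N.
So P = 2.086 / 4.871×10⁻⁶ = 428.3 kN, compressive.
σ_{brass} = P / A = 428300 / 875 = 489.5 MPa.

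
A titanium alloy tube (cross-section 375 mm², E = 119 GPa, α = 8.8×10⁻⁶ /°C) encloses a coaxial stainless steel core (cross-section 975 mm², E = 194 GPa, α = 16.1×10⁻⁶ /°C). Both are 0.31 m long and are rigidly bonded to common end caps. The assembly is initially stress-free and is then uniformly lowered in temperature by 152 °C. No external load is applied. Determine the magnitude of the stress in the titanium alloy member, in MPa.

σ ≈ 107 MPa (compressive)

Both members must finish at the same length. With the larger α, the stainless steel tends to over-contract; the plates restrain it, putting the stainless steel in tension and the titanium alloy in compression. With no external load the two internal forces are equal and opposite, magnitude P.
Setting the final lengths equal and cancelling L: (α₁ − α₂)ΔT = P/(A₁E₁) + P/(A₂E₂).
|α₁ − α₂|·ΔT = 7.3×10⁻⁶ × 152 = 0.00111.
1/(A₁E₁) + 1/(A₂E₂) = 1/(375×119×10³) + 1/(975×194×10³) = 2.77×10⁻⁸ N⁻¹.
So P = 0.00111 / 2.77×10⁻⁸ = 40.06 kN.
σ_{titanium alloy} = P/A₁ = 40060/375 = 106.8 MPa, compressive.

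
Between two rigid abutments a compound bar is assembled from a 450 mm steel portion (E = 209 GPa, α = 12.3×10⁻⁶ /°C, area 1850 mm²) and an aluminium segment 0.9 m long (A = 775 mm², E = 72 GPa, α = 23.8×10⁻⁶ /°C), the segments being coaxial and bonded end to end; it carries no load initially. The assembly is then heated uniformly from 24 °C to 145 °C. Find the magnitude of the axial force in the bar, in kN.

Free thermal expansion of the whole bar: Σ αᵢΔT Lᵢ = 12.3×10⁻⁶×121×450 + 23.8×10⁻⁶×121×900 = 3.262 mm.
The walls prevent any net length change, so an axial force P (same in every segment) develops. Compatibility: P · Σ Lᵢ/(AᵢEᵢ) = δ_free.
The series flexibility is Σ Lᵢ/(AᵢEᵢ) = 450/(1850×209×10³) + 900/(775×72×10³) = 1.729×10⁻⁵ mm/N.
So P = 3.262 / 1.729×10⁻⁵ = 188.6 kN, compressive.

P ≈ 189 kN (compressive)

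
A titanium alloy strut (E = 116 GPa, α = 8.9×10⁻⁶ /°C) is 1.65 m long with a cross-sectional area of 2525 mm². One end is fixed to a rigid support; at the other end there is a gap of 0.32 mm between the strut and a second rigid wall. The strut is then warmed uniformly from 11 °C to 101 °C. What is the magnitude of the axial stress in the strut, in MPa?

Free thermal elongation = αΔT L = 8.9×10⁻⁶ × 90 × 1650 = 1.322 mm.
After closing the 0.32 mm clearance, 1.322 − 0.32 = 1.002 mm of expansion remains to be suppressed by the wall.
Compatibility: PL/(AE) = 1.002 mm, so σ = P/A = E × (1.002/1650) = 70.42 MPa.

σ ≈ 70.4 MPa (compressive)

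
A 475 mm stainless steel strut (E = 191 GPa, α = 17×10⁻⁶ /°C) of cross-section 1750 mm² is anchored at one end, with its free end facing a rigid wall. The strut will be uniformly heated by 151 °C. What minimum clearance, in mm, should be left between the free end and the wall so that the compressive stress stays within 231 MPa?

g ≈ 0.645 mm

Free expansion if unrestrained: δ_free = αΔT L = 17×10⁻⁶ × 151 × 475 = 1.219 mm.
At the allowable stress the elastic shortening the wall may impose is σL/E = 231 × 475 / (191×10³) = 0.5745 mm.
So the gap has to take up the difference, g_min = δ_free − σL/E = 1.219 − 0.5745 = 0.6448 mm.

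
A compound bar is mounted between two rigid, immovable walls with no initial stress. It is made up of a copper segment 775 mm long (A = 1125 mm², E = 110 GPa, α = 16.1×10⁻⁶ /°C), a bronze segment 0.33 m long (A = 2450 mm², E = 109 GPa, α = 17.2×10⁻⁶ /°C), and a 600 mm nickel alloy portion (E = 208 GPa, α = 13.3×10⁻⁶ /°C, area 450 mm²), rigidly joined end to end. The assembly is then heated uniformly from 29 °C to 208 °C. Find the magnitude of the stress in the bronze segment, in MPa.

σ ≈ 137 MPa (compressive)

With the walls removed the bar would change length by δ_free = Σ αᵢΔT Lᵢ = 16.1×10⁻⁶×179×775 + 17.2×10⁻⁶×179×330 + 13.3×10⁻⁶×179×600 = 4.678 mm.
The rigid supports impose zero overall length change; the single axial force P common to all segments must satisfy P Σ Lᵢ/(AᵢEᵢ) = δ_free.
Σ Lᵢ/(AᵢEᵢ) = 775/(1125×110×10³) + 330/(2450×109×10³) + 600/(450×208×10³) = 1.391×10⁻⁵ mm/N.
P = 4.678 / 1.391×10⁻⁵ = 336300 N = 336.3 kN, compressive.
σ_{bronze} = P / A = 336300 / 2450 = 137.3 MPa.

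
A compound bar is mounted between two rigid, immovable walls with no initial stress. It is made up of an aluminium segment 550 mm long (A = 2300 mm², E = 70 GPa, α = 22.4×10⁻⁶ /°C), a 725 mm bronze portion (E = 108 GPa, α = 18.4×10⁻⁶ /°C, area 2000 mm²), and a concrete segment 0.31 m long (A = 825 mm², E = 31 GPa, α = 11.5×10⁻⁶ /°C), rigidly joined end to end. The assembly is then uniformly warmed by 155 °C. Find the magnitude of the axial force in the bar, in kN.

P ≈ 240 kN (compressive)

With the walls removed the bar would change length by δ_free = Σ αᵢΔT Lᵢ = 22.4×10⁻⁶×155×550 + 18.4×10⁻⁶×155×725 + 11.5×10⁻⁶×155×310 = 4.53 mm.
The walls prevent any net length change, so an axial force P (same in every segment) develops. Compatibility: P · Σ Lᵢ/(AᵢEᵢ) = δ_free.
Σ Lᵢ/(AᵢEᵢ) = 550/(2300×70×10³) + 725/(2000×108×10³) + 310/(825×31×10³) = 1.889×10⁻⁵ mm/N.
P = 4.53 / 1.889×10⁻⁵ = 239800 N = 239.8 kN, compressive.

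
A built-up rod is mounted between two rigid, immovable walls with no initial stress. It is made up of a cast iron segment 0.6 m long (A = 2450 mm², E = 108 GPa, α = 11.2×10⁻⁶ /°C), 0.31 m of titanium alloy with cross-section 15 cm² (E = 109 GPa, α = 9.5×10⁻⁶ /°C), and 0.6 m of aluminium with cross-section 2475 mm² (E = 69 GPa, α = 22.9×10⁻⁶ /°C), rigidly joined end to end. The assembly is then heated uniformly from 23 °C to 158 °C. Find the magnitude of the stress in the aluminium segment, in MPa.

Free thermal expansion of the whole bar: Σ αᵢΔT Lᵢ = 11.2×10⁻⁶×135×600 + 9.5×10⁻⁶×135×310 + 22.9×10⁻⁶×135×600 = 3.16 mm.
The rigid supports impose zero overall length change; the single axial force P common to all segments must satisfy P Σ Lᵢ/(AᵢEᵢ) = δ_free.
Σ Lᵢ/(AᵢEᵢ) = 600/(2450×108×10³) + 310/(1500×109×10³) + 600/(2475×69×10³) = 7.677×10⁻⁶ mm/N.
P = 3.16 / 7.677×10⁻⁶ = 411600 N = 411.6 kN, compressive.
σ_{aluminium} = P / A = 411600 / 2475 = 166.3 MPa.

σ ≈ 166 MPa (compressive)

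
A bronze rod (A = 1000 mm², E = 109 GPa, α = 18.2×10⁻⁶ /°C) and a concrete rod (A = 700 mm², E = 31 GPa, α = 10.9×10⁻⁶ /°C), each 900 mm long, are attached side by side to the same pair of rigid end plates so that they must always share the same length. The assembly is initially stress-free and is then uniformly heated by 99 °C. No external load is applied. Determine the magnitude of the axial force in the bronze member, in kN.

Equilibrium of a rigid end plate with no external load gives equal and opposite internal forces ±P in the two members. Since α_{bronze} > α_{concrete}, heating drives the bronze into compression and the concrete into tension.
Setting the final lengths equal and cancelling L: (α₁ − α₂)ΔT = P/(A₁E₁) + P/(A₂E₂).
|α₁ − α₂|·ΔT = 7.3×10⁻⁶ × 99 = 0.0007227.
1/(A₁E₁) + 1/(A₂E₂) = 1/(1000×109×10³) + 1/(700×31×10³) = 5.526×10⁻⁸ N⁻¹.
P = 0.0007227 / 5.526×10⁻⁸ = 13080 N = 13.08 kN.

P ≈ 13.1 kN (compressive in the bronze)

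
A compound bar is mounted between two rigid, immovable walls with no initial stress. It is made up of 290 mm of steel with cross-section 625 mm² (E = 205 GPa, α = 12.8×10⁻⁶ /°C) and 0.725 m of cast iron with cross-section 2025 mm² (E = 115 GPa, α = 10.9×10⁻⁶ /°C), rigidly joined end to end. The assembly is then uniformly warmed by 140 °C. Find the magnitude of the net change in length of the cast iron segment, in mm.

|ΔL| ≈ 0.165 mm

Free thermal expansion of the whole bar: Σ αᵢΔT Lᵢ = 12.8×10⁻⁶×140×290 + 10.9×10⁻⁶×140×725 = 1.626 mm.
The walls prevent any net length change, so an axial force P (same in every segment) develops. Compatibility: P · Σ Lᵢ/(AᵢEᵢ) = δ_free.
Σ Lᵢ/(AᵢEᵢ) = 290/(625×205×10³) + 725/(2025×115×10³) = 5.377×10⁻⁶ mm/N.
P = 1.626 / 5.377×10⁻⁶ = 302400 N = 302.4 kN, compressive.
For the cast iron segment, free thermal change = 10.9×10⁻⁶×140×725 = 1.106 mm and elastic change from P = 302400×725/(2025×115×10³) = 0.9415 mm; these oppose, so the net change is 0.165 mm (segment lengthens).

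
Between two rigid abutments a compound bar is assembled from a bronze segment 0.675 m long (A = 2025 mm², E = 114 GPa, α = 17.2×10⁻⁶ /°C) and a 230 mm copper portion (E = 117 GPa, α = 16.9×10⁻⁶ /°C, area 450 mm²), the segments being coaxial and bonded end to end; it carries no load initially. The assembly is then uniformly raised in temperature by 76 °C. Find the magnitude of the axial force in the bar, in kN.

P ≈ 162 kN (compressive)

Free thermal expansion of the whole bar: Σ αᵢΔT Lᵢ = 17.2×10⁻⁶×76×675 + 16.9×10⁻⁶×76×230 = 1.178 mm.
The walls prevent any net length change, so an axial force P (same in every segment) develops. Compatibility: P · Σ Lᵢ/(AᵢEᵢ) = δ_free.
The series flexibility is Σ Lᵢ/(AᵢEᵢ) = 675/(2025×114×10³) + 230/(450×117×10³) = 7.292×10⁻⁶ mm/N.
P = 1.178 / 7.292×10⁻⁶ = 161500 N = 161.5 kN, compressive.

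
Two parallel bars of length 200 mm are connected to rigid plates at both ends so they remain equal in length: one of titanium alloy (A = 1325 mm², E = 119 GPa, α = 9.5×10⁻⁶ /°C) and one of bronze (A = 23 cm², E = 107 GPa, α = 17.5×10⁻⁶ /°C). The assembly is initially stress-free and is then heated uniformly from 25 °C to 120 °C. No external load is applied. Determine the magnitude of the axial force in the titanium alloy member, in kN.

The bronze has the larger α, so on heating it would change length more than the titanium alloy if both were free. The rigid plates force a common final length, so the bronze is put into compression and the titanium alloy into tension, with equal and opposite forces P (no external load).
Setting the final lengths equal and cancelling L: (α₁ − α₂)ΔT = P/(A₁E₁) + P/(A₂E₂).
|α₁ − α₂|·ΔT = 8×10⁻⁶ × 95 = 0.00076.
1/(A₁E₁) + 1/(A₂E₂) = 1/(1325×119×10³) + 1/(2300×107×10³) = 1.041×10⁻⁸ N⁻¹.
So P = 0.00076 / 1.041×10⁻⁸ = 73.04 kN.

P ≈ 73 kN (tensile in the titanium alloy)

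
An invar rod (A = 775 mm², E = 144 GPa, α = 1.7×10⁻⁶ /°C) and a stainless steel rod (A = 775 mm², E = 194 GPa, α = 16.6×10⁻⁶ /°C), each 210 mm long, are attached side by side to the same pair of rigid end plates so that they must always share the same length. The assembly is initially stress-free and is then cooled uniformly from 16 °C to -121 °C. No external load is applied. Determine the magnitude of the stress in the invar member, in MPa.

σ ≈ 169 MPa (compressive)

Equilibrium of a rigid end plate with no external load gives equal and opposite internal forces ±P in the two members. Since α_{stainless steel} > α_{invar}, cooling drives the stainless steel into tension and the invar into compression.
Equating the net (thermal + elastic) strains gives |α₁ − α₂|·ΔT = P·[1/(A₁E₁) + 1/(A₂E₂)].
|α₁ − α₂|·ΔT = 14.9×10⁻⁶ × 137 = 0.002041.
1/(A₁E₁) + 1/(A₂E₂) = 1/(775×144×10³) + 1/(775×194×10³) = 1.561×10⁻⁸ N⁻¹.
P = 0.002041 / 1.561×10⁻⁸ = 130800 N = 130.8 kN.
σ_{invar} = P/A₁ = 130800/775 = 168.7 MPa, compressive.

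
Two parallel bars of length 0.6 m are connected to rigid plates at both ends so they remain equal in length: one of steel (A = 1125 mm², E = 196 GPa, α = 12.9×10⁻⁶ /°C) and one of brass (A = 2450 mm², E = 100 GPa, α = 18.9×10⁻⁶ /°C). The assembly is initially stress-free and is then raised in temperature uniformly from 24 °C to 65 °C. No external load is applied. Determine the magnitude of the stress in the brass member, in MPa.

The brass has the larger α, so on heating it would change length more than the steel if both were free. The rigid plates force a common final length, so the brass is put into compression and the steel into tension, with equal and opposite forces P (no external load).
Equating the net (thermal + elastic) strains gives |α₁ − α₂|·ΔT = P·[1/(A₁E₁) + 1/(A₂E₂)].
|α₁ − α₂|·ΔT = 6×10⁻⁶ × 41 = 0.000246.
1/(A₁E₁) + 1/(A₂E₂) = 1/(1125×196×10³) + 1/(2450×100×10³) = 8.617×10⁻⁹ N⁻¹.
P = 0.000246 / 8.617×10⁻⁹ = 28550 N = 28.55 kN.
σ_{brass} = P/A₂ = 28550/2450 = 11.65 MPa, compressive.

σ ≈ 11.7 MPa (compressive)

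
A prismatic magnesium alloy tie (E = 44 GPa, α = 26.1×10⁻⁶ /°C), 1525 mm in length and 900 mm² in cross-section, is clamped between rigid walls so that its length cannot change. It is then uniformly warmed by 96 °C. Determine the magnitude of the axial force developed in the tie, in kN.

With zero net strain, σ = E·αΔT = 44 GPa × 26.1×10⁻⁶ × 96 = 110.2 MPa.
Then P = σA = 110.2 × 900 mm² = 99.22 kN, compressive.

P ≈ 99.2 kN (compressive)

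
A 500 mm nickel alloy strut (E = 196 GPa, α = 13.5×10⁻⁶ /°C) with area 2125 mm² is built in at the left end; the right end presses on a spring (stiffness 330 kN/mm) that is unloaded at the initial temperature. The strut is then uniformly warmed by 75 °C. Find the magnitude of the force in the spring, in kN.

P ≈ 120 kN

The unrestrained thermal change is αΔT L = 13.5×10⁻⁶ × 75 × 500 = 0.5062 mm.
Let P be the compressive force at the spring. The strut shortens elastically by PL/(AE) and the spring compresses by P/k; together these equal δ_free.
So P = δ_free / [L/(AE) + 1/k] = 0.5062 / [ 500/(2125×196×10³) + 1/(330×10³) ].
P = 0.5062 / 4.231×10⁻⁶ = 119700 N.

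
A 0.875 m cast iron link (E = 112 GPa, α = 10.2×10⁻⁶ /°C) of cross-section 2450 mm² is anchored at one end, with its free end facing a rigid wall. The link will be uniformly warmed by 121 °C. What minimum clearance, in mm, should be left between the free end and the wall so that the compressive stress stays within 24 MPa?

g ≈ 0.892 mm

Free expansion if unrestrained: δ_free = αΔT L = 10.2×10⁻⁶ × 121 × 875 = 1.08 mm.
A stress of 24 MPa corresponds to the wall pushing the link back by σL/E = 24×875/(112×10³) = 0.1875 mm.
So the gap has to take up the difference, g_min = δ_free − σL/E = 1.08 − 0.1875 = 0.8924 mm.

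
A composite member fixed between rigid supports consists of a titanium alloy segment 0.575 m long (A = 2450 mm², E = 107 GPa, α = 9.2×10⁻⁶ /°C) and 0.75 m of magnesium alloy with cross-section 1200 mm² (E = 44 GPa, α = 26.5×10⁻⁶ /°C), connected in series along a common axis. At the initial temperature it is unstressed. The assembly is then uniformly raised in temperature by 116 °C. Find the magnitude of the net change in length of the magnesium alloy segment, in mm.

|ΔL| ≈ 0.223 mm

With the walls removed the bar would change length by δ_free = Σ αᵢΔT Lᵢ = 9.2×10⁻⁶×116×575 + 26.5×10⁻⁶×116×750 = 2.919 mm.
The rigid supports impose zero overall length change; the single axial force P common to all segments must satisfy P Σ Lᵢ/(AᵢEᵢ) = δ_free.
Σ Lᵢ/(AᵢEᵢ) = 575/(2450×107×10³) + 750/(1200×44×10³) = 1.64×10⁻⁵ mm/N.
Hence P = δ_free / Σ(L/AE) = 2.919/1.64×10⁻⁵ = 178 kN (compressive).
For the magnesium alloy segment, free thermal change = 26.5×10⁻⁶×116×750 = 2.305 mm and elastic change from P = 178000×750/(1200×44×10³) = 2.529 mm; these oppose, so the net change is 0.223 mm (segment shortens).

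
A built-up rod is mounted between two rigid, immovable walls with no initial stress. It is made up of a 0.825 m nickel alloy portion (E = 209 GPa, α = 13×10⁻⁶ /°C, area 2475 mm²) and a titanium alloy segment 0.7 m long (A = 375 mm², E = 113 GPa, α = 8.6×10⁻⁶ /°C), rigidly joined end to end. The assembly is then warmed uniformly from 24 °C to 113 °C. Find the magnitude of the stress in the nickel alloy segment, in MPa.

Free thermal expansion of the whole bar: Σ αᵢΔT Lᵢ = 13×10⁻⁶×89×825 + 8.6×10⁻⁶×89×700 = 1.49 mm.
The walls prevent any net length change, so an axial force P (same in every segment) develops. Compatibility: P · Σ Lᵢ/(AᵢEᵢ) = δ_free.
Σ Lᵢ/(AᵢEᵢ) = 825/(2475×209×10³) + 700/(375×113×10³) = 1.811×10⁻⁵ mm/N.
Hence P = δ_free / Σ(L/AE) = 1.49/1.811×10⁻⁵ = 82.27 kN (compressive).
σ_{nickel alloy} = P / A = 82270 / 2475 = 33.24 MPa.

σ ≈ 33.2 MPa (compressive)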